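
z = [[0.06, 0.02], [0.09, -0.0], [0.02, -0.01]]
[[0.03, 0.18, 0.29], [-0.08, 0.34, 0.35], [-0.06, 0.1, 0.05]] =z@[[-0.85, 3.81, 3.93], [4.02, -2.29, 2.66]]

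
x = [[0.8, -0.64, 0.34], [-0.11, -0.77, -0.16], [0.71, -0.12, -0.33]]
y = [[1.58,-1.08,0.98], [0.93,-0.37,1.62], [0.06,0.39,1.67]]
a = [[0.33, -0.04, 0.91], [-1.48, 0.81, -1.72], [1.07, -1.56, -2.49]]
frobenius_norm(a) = 4.06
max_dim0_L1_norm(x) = 1.62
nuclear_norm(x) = 2.52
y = x @ a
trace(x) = -0.30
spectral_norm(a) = 3.29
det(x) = 0.47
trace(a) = -1.35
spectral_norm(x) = 1.27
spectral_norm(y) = 2.98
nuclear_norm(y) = 4.51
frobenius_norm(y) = 3.35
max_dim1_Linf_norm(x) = 0.8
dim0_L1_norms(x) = [1.62, 1.53, 0.83]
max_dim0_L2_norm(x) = 1.08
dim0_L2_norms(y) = [1.83, 1.21, 2.52]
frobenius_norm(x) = 1.56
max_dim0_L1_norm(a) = 5.12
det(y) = -0.02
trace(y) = 2.88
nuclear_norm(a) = 5.68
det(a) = -0.02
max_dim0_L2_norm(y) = 2.52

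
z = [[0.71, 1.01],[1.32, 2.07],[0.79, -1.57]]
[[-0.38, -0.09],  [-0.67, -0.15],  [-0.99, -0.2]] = z @ [[-0.84,-0.18], [0.21,0.04]]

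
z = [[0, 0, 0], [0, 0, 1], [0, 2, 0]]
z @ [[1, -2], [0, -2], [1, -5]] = [[0, 0], [1, -5], [0, -4]]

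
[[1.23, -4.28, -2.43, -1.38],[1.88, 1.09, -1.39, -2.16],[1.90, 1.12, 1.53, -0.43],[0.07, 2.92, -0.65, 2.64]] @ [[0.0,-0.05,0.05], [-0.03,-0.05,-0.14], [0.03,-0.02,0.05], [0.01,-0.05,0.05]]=[[0.04, 0.27, 0.47],  [-0.10, -0.01, -0.24],  [0.01, -0.16, -0.01],  [-0.08, -0.27, -0.31]]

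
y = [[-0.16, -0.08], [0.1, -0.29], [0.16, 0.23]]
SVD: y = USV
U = [[-0.30, 0.58], [-0.67, -0.69], [0.68, -0.43]]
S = [0.39, 0.24]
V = [[0.23, 0.97], [-0.97, 0.23]]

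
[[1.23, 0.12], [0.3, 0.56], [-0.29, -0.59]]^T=[[1.23, 0.30, -0.29], [0.12, 0.56, -0.59]]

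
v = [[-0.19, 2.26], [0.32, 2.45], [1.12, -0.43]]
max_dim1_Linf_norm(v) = 2.45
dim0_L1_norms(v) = [1.63, 5.14]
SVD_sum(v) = [[-0.03, 2.26], [-0.03, 2.45], [0.01, -0.44]] + [[-0.16, -0.0], [0.35, 0.00], [1.11, 0.01]]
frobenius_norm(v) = 3.56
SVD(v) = [[-0.67,  0.14],[-0.73,  -0.3],[0.13,  -0.94]] @ diag([3.3610457566890193, 1.1795216918067835]) @ [[0.01, -1.0], [-1.0, -0.01]]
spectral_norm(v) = 3.36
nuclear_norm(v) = 4.54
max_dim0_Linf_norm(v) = 2.45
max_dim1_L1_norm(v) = 2.77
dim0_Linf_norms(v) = [1.12, 2.45]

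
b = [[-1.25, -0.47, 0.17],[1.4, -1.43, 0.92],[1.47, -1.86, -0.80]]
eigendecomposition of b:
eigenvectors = [[0.54+0.00j,-0.18-0.02j,(-0.18+0.02j)],  [0.08+0.00j,(-0.21+0.59j),(-0.21-0.59j)],  [(-0.84+0j),(-0.76+0j),-0.76-0.00j]]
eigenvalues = [(-1.58+0j), (-0.95+1.46j), (-0.95-1.46j)]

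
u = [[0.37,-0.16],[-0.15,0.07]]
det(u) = 0.00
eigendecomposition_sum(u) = [[0.37, -0.16], [-0.15, 0.07]] + [[0.0, 0.0], [0.0, 0.00]]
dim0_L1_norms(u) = [0.52, 0.23]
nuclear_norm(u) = 0.44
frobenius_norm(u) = 0.44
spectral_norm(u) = 0.44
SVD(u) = [[-0.93, 0.38], [0.38, 0.93]] @ diag([0.4357533569478837, 0.004360264745423963]) @ [[-0.92, 0.4], [0.40, 0.92]]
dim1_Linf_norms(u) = [0.37, 0.15]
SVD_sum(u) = [[0.37, -0.16], [-0.15, 0.07]] + [[0.0,0.00],[0.00,0.0]]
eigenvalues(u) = [0.44, 0.0]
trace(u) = 0.44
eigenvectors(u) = [[0.93,0.4], [-0.38,0.92]]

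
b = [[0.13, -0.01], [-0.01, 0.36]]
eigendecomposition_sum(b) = [[0.13, 0.01], [0.01, 0.0]] + [[0.00, -0.02],[-0.02, 0.36]]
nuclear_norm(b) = 0.49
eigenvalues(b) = [0.13, 0.36]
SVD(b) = [[-0.04,1.0], [1.0,0.04]] @ diag([0.36043396380615195, 0.12956603619384807]) @ [[-0.04, 1.0], [1.00, 0.04]]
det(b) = 0.05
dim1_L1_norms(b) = [0.14, 0.37]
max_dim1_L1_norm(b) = 0.37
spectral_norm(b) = 0.36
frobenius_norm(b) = 0.38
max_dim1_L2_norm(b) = 0.36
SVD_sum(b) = [[0.0, -0.02],[-0.02, 0.36]] + [[0.13,0.01], [0.01,0.00]]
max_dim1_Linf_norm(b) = 0.36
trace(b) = 0.49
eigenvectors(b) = [[-1.00, 0.04],[-0.04, -1.0]]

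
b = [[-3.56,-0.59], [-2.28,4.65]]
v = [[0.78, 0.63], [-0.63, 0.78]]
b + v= [[-2.78, 0.04], [-2.91, 5.43]]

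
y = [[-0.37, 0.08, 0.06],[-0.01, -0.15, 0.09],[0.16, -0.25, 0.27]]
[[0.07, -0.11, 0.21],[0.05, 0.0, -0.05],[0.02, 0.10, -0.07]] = y @ [[-0.29, 0.36, -0.34], [-0.36, 0.11, 0.63], [-0.08, 0.25, 0.51]]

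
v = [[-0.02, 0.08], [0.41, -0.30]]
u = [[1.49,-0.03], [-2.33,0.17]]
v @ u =[[-0.22, 0.01], [1.31, -0.06]]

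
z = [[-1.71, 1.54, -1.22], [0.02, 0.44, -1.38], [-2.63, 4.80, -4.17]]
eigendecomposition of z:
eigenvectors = [[-0.34+0.00j, (0.27+0.23j), 0.27-0.23j],[-0.31+0.00j, (0.61+0.19j), 0.61-0.19j],[-0.89+0.00j, (0.68+0j), 0.68-0.00j]]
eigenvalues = [(-3.5+0j), (-0.97+0.45j), (-0.97-0.45j)]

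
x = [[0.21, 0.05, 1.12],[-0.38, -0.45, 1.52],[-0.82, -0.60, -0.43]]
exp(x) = [[0.85,  -0.20,  0.79], [-0.69,  0.41,  0.54], [-0.48,  -0.29,  0.10]]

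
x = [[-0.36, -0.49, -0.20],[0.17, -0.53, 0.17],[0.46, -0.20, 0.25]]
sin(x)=[[-0.37, -0.45, -0.21], [0.17, -0.52, 0.17], [0.46, -0.22, 0.25]]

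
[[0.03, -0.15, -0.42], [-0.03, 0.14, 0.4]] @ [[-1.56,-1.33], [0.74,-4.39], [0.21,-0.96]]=[[-0.25,1.02],[0.23,-0.96]]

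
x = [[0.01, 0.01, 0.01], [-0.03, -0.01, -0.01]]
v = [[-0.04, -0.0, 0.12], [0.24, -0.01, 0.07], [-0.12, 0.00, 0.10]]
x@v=[[0.00, -0.0, 0.00], [-0.00, 0.00, -0.01]]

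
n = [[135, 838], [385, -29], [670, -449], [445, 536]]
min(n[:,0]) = 135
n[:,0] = [135, 385, 670, 445]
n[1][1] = -29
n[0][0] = 135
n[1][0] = 385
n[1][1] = -29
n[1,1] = -29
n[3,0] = 445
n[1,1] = -29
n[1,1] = -29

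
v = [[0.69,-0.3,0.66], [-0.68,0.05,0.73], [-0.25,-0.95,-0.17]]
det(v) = 0.997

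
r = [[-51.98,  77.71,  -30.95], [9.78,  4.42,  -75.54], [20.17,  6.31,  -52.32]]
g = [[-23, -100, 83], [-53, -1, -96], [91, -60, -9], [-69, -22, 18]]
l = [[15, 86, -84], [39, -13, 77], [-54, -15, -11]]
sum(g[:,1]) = -183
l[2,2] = -11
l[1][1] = -13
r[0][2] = -30.95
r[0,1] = 77.71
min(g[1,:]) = -96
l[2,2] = -11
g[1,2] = -96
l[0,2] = -84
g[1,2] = -96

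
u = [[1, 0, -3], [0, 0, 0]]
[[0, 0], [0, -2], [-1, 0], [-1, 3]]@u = [[0, 0, 0], [0, 0, 0], [-1, 0, 3], [-1, 0, 3]]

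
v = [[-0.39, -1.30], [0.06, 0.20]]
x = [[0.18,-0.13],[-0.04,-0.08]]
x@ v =[[-0.08, -0.26], [0.01, 0.04]]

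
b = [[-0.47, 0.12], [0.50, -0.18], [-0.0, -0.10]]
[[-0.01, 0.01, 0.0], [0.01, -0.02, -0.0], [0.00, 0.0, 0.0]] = b @[[0.02, -0.03, -0.01], [-0.01, -0.0, -0.02]]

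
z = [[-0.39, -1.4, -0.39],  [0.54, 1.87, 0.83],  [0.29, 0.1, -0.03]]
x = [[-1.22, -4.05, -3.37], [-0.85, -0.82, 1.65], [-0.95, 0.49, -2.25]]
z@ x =[[2.04, 2.54, -0.12], [-3.04, -3.31, -0.60], [-0.41, -1.27, -0.74]]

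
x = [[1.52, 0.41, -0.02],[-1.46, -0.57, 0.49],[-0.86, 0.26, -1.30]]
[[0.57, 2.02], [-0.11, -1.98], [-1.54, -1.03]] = x @[[0.38,0.93],[0.03,1.50],[0.94,0.48]]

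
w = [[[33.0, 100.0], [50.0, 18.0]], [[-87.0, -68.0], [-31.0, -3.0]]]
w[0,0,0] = 33.0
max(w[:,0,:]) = 100.0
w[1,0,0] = -87.0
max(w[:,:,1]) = 100.0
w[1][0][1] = -68.0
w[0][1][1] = 18.0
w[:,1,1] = [18.0, -3.0]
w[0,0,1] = 100.0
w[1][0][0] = -87.0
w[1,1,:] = [-31.0, -3.0]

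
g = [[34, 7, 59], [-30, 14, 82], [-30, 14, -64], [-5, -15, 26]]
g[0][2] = 59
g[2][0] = -30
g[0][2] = 59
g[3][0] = -5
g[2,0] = -30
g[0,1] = 7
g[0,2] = 59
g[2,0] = -30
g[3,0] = -5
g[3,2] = 26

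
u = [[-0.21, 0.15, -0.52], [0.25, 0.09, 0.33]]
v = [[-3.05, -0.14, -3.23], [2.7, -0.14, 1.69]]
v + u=[[-3.26,  0.01,  -3.75], [2.95,  -0.05,  2.02]]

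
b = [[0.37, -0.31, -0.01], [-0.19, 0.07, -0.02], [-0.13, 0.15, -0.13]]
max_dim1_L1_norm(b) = 0.69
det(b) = 0.00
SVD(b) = [[-0.86, 0.35, 0.36], [0.35, -0.12, 0.93], [0.37, 0.93, -0.02]] @ diag([0.5567088743926782, 0.12787310776059896, 0.06725843801400355]) @ [[-0.78, 0.62, -0.08],[0.24, 0.18, -0.95],[-0.58, -0.76, -0.29]]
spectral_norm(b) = 0.56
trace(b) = 0.31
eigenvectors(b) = [[-0.89+0.00j, (0.32+0.08j), (0.32-0.08j)], [(0.38+0j), 0.46+0.11j, 0.46-0.11j], [0.27+0.00j, 0.82+0.00j, 0.82-0.00j]]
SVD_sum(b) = [[0.37, -0.30, 0.04], [-0.15, 0.12, -0.02], [-0.16, 0.13, -0.02]] + [[0.01,  0.01,  -0.04],[-0.0,  -0.0,  0.01],[0.03,  0.02,  -0.11]] + [[-0.01, -0.02, -0.01], [-0.04, -0.05, -0.02], [0.00, 0.0, 0.00]]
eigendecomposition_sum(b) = [[0.39+0.00j,  -0.28+0.00j,  0j],[(-0.16+0j),  0.12+0.00j,  -0.00+0.00j],[-0.12+0.00j,  (0.08+0j),  (-0+0j)]] + [[(-0.01+0.03j), -0.02+0.13j, -0.01-0.09j], [(-0.01+0.04j), -0.02+0.18j, (-0.01-0.12j)], [(-0.01+0.07j), 0.03+0.32j, -0.06-0.21j]] + [[-0.01-0.03j, -0.02-0.13j, (-0.01+0.09j)], [-0.01-0.04j, -0.02-0.18j, (-0.01+0.12j)], [(-0.01-0.07j), (0.03-0.32j), (-0.06+0.21j)]]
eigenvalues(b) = [(0.5+0j), (-0.1+0.01j), (-0.1-0.01j)]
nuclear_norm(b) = 0.75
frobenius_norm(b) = 0.58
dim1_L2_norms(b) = [0.48, 0.2, 0.24]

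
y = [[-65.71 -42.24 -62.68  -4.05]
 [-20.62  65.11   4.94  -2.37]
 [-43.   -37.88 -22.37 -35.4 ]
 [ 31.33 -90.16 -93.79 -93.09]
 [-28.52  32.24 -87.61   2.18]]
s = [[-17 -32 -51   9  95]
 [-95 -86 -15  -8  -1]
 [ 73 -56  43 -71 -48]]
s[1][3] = -8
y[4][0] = -28.52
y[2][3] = -35.4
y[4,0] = -28.52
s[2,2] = 43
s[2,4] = -48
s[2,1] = -56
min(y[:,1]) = -90.16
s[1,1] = -86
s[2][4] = -48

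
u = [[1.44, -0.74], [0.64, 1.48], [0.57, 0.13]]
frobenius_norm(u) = 2.36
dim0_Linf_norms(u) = [1.44, 1.48]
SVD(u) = [[-0.96, -0.04], [0.1, -0.97], [-0.26, -0.24]] @ diag([1.6832030556499755, 1.6522189544520378]) @ [[-0.87, 0.49], [-0.49, -0.87]]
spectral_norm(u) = 1.68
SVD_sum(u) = [[1.41, -0.80], [-0.15, 0.08], [0.38, -0.21]] + [[0.03, 0.06], [0.79, 1.40], [0.19, 0.34]]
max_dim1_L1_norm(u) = 2.18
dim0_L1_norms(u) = [2.65, 2.35]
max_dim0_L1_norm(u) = 2.65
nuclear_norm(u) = 3.34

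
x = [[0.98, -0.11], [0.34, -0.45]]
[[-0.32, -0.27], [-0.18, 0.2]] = x@[[-0.31, -0.36], [0.16, -0.71]]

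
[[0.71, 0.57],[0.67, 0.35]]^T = [[0.71, 0.67], [0.57, 0.35]]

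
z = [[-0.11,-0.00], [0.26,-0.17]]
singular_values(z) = [0.32, 0.06]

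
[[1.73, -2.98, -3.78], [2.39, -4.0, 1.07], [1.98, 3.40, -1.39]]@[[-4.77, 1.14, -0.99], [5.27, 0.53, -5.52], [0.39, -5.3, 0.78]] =[[-25.43,20.43,11.79],[-32.06,-5.07,20.55],[7.93,11.43,-21.81]]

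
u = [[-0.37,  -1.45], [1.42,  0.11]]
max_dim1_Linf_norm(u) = 1.45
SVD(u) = [[-0.76, 0.65], [0.65, 0.76]] @ diag([1.6813447625037186, 1.200408176247277]) @ [[0.72, 0.70], [0.7, -0.72]]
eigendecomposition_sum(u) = [[(-0.19+0.7j), (-0.72-0.07j)], [(0.71+0.07j), 0.06+0.72j]] + [[(-0.19-0.7j), (-0.72+0.07j)], [(0.71-0.07j), 0.06-0.72j]]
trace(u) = -0.26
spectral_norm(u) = 1.68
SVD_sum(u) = [[-0.91,-0.89], [0.78,0.76]] + [[0.54, -0.56], [0.64, -0.65]]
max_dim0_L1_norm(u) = 1.79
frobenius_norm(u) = 2.07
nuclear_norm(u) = 2.88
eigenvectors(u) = [[0.71+0.00j, 0.71-0.00j],[-0.12-0.69j, (-0.12+0.69j)]]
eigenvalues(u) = [(-0.13+1.41j), (-0.13-1.41j)]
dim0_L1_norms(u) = [1.79, 1.56]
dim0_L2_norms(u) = [1.47, 1.45]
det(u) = 2.02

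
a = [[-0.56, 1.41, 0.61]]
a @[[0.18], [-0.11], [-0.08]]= [[-0.3]]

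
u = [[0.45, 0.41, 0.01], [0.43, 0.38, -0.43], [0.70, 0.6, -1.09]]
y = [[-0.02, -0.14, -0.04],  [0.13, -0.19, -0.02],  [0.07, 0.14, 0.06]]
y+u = [[0.43, 0.27, -0.03],[0.56, 0.19, -0.45],[0.77, 0.74, -1.03]]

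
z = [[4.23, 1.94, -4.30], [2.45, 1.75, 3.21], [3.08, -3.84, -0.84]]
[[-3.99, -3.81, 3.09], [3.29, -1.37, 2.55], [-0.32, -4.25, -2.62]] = z @[[0.09, -0.94, 0.33], [-0.06, 0.33, 0.94], [0.99, 0.11, 0.03]]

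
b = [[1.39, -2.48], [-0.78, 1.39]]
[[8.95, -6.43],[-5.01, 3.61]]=b @ [[-1.70, -2.11], [-4.56, 1.41]]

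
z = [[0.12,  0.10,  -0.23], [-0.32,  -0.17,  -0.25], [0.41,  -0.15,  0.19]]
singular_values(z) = [0.6, 0.28, 0.23]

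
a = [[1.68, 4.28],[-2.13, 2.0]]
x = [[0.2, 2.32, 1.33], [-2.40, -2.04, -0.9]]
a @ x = [[-9.94, -4.83, -1.62], [-5.23, -9.02, -4.63]]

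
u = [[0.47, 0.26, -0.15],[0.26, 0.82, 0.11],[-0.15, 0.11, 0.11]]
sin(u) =[[0.43, 0.21, -0.15], [0.21, 0.71, 0.1], [-0.15, 0.1, 0.11]]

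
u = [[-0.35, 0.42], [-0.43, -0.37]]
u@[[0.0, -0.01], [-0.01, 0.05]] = [[-0.00, 0.02], [0.00, -0.01]]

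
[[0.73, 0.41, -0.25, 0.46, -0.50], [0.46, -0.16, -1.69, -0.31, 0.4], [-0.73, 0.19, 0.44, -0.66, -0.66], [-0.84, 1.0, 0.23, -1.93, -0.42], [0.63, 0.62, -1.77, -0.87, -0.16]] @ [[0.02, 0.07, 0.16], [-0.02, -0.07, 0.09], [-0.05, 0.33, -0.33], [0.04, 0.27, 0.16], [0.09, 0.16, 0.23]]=[[-0.01,-0.02,0.19],  [0.12,-0.53,0.66],  [-0.13,-0.2,-0.5],  [-0.16,-0.64,-0.53],  [0.04,-0.84,0.56]]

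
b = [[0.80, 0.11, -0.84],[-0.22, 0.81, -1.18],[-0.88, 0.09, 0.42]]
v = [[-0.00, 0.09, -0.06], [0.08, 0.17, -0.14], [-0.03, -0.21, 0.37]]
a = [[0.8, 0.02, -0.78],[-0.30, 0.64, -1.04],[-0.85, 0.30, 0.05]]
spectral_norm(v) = 0.49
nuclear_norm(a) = 2.73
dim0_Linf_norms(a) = [0.85, 0.64, 1.04]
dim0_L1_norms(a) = [1.95, 0.96, 1.87]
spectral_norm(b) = 1.74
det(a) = -0.06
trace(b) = 2.03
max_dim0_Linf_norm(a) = 1.04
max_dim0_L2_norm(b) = 1.51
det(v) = -0.00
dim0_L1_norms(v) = [0.11, 0.47, 0.57]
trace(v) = 0.54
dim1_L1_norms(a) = [1.6, 1.98, 1.2]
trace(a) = 1.49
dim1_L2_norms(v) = [0.11, 0.23, 0.43]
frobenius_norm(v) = 0.50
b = a + v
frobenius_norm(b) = 2.10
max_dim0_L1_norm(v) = 0.57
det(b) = -0.10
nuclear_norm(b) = 2.96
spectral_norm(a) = 1.43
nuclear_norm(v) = 0.62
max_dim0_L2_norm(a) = 1.3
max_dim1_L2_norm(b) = 1.45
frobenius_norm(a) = 1.91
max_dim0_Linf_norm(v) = 0.37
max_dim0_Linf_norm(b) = 1.18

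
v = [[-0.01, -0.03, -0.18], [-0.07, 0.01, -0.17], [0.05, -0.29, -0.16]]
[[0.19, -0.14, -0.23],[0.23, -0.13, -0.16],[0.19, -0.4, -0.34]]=v@[[-0.95, 0.83, -0.66], [-0.29, 1.26, 0.37], [-0.97, 0.5, 1.26]]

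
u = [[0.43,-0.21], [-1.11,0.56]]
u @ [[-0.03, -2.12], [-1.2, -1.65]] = [[0.24,  -0.57], [-0.64,  1.43]]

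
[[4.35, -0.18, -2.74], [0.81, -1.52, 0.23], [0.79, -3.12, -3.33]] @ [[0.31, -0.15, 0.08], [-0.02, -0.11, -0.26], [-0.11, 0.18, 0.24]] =[[1.65, -1.13, -0.26],[0.26, 0.09, 0.52],[0.67, -0.37, 0.08]]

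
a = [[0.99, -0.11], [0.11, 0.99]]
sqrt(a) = [[1.00, -0.06],[0.06, 1.00]]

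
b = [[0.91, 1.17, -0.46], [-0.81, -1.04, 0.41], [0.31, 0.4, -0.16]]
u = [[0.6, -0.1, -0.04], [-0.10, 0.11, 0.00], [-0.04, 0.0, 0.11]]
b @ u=[[0.45, 0.04, -0.09], [-0.4, -0.03, 0.08], [0.15, 0.01, -0.03]]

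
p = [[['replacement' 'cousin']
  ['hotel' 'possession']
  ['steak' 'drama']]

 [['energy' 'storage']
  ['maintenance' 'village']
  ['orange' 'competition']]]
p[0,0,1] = 'cousin'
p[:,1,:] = [['hotel', 'possession'], ['maintenance', 'village']]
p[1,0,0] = 'energy'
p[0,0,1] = 'cousin'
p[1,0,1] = 'storage'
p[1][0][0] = 'energy'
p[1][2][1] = 'competition'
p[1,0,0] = 'energy'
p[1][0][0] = 'energy'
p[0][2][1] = 'drama'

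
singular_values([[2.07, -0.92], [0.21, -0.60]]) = [2.31, 0.45]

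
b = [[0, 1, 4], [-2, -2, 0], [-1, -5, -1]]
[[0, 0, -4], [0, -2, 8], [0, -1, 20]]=b@ [[0, 1, 0], [0, 0, -4], [0, 0, 0]]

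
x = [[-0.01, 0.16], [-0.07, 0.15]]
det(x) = 0.01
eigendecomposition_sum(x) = [[-0.01+0.08j, (0.08-0.08j)], [(-0.04+0.04j), 0.08-0.01j]] + [[(-0.01-0.08j), 0.08+0.08j], [-0.04-0.04j, 0.08+0.01j]]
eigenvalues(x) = [(0.07+0.07j), (0.07-0.07j)]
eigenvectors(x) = [[(0.83+0j), 0.83-0.00j], [0.42+0.36j, (0.42-0.36j)]]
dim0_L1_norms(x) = [0.08, 0.31]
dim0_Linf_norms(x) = [0.07, 0.16]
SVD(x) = [[-0.69, -0.72],[-0.72, 0.69]] @ diag([0.2264169189317917, 0.04284132142493351]) @ [[0.25, -0.97], [-0.97, -0.25]]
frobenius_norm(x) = 0.23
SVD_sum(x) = [[-0.04, 0.15], [-0.04, 0.16]] + [[0.03, 0.01],  [-0.03, -0.01]]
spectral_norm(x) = 0.23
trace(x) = 0.14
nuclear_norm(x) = 0.27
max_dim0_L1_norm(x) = 0.31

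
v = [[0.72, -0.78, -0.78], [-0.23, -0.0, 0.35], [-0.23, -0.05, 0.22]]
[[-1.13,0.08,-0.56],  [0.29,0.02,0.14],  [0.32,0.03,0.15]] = v @ [[-1.66,-0.09,-0.8],[0.18,-0.20,0.11],[-0.26,0.01,-0.13]]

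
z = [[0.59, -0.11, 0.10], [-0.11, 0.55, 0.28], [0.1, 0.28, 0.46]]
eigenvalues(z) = [0.17, 0.64, 0.79]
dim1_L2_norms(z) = [0.61, 0.63, 0.55]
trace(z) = 1.60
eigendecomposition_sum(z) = [[0.02, 0.03, -0.04], [0.03, 0.07, -0.07], [-0.04, -0.07, 0.09]] + [[0.56, -0.07, 0.20], [-0.07, 0.01, -0.03], [0.20, -0.03, 0.07]] + [[0.01, -0.07, -0.06],[-0.07, 0.48, 0.38],[-0.06, 0.38, 0.31]]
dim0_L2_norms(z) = [0.61, 0.63, 0.55]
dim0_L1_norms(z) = [0.8, 0.94, 0.84]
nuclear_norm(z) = 1.60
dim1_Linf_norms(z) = [0.59, 0.55, 0.46]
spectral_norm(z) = 0.79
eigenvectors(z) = [[-0.33, -0.94, -0.12], [-0.62, 0.12, 0.78], [0.71, -0.33, 0.62]]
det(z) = 0.09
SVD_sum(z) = [[0.01, -0.07, -0.06], [-0.07, 0.48, 0.38], [-0.06, 0.38, 0.31]] + [[0.56, -0.07, 0.20],  [-0.07, 0.01, -0.03],  [0.20, -0.03, 0.07]] + [[0.02, 0.03, -0.04], [0.03, 0.07, -0.07], [-0.04, -0.07, 0.09]]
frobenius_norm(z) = 1.03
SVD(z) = [[0.12, 0.94, -0.33], [-0.78, -0.12, -0.62], [-0.62, 0.33, 0.71]] @ diag([0.7907823966534757, 0.639605223305634, 0.16961238004089055]) @ [[0.12, -0.78, -0.62], [0.94, -0.12, 0.33], [-0.33, -0.62, 0.71]]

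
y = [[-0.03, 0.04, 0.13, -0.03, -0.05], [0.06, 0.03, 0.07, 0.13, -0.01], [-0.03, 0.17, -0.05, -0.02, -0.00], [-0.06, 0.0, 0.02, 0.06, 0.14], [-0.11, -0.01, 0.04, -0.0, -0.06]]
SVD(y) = [[0.43, 0.60, -0.26, 0.13, -0.62], [-0.30, 0.38, -0.63, -0.51, 0.32], [0.64, -0.56, -0.51, -0.12, 0.08], [-0.46, -0.21, -0.52, 0.67, -0.16], [0.33, 0.37, 0.0, 0.51, 0.70]] @ diag([0.18794579817639934, 0.18112675192329522, 0.17241546686389098, 0.14986716211074752, 0.07862707671362759]) @ [[-0.32, 0.60, 0.03, -0.49, -0.55], [-0.04, -0.35, 0.79, 0.17, -0.47], [0.09, -0.67, -0.37, -0.55, -0.31], [-0.85, -0.23, 0.14, -0.18, 0.41], [-0.41, -0.1, -0.47, 0.62, -0.46]]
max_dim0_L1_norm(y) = 0.31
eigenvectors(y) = [[-0.32+0.35j, (-0.32-0.35j), -0.01+0.49j, -0.01-0.49j, 0.47+0.00j], [-0.56+0.00j, -0.56-0.00j, (0.16-0.24j), (0.16+0.24j), (0.23+0j)], [(-0.4+0.12j), (-0.4-0.12j), -0.54+0.00j, -0.54-0.00j, -0.31+0.00j], [-0.10-0.49j, -0.10+0.49j, (0.33+0.15j), (0.33-0.15j), -0.32+0.00j], [(0.07-0.19j), 0.07+0.19j, -0.39+0.31j, -0.39-0.31j, 0.73+0.00j]]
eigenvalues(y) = [(0.14+0.06j), (0.14-0.06j), (-0.09+0.11j), (-0.09-0.11j), (-0.15+0j)]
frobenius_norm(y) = 0.36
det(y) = -0.00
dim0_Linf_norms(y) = [0.11, 0.17, 0.13, 0.13, 0.14]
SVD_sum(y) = [[-0.03, 0.05, 0.0, -0.04, -0.04],  [0.02, -0.03, -0.0, 0.03, 0.03],  [-0.04, 0.07, 0.0, -0.06, -0.07],  [0.03, -0.05, -0.0, 0.04, 0.05],  [-0.02, 0.04, 0.00, -0.03, -0.03]] + [[-0.00, -0.04, 0.09, 0.02, -0.05], [-0.0, -0.02, 0.05, 0.01, -0.03], [0.0, 0.04, -0.08, -0.02, 0.05], [0.0, 0.01, -0.03, -0.01, 0.02], [-0.00, -0.02, 0.05, 0.01, -0.03]] + [[-0.0,0.03,0.02,0.02,0.01], [-0.01,0.07,0.04,0.06,0.03], [-0.01,0.06,0.03,0.05,0.03], [-0.01,0.06,0.03,0.05,0.03], [0.0,-0.00,-0.0,-0.00,-0.00]] + [[-0.02, -0.00, 0.0, -0.0, 0.01], [0.06, 0.02, -0.01, 0.01, -0.03], [0.01, 0.0, -0.00, 0.0, -0.01], [-0.09, -0.02, 0.01, -0.02, 0.04], [-0.07, -0.02, 0.01, -0.01, 0.03]] + [[0.02, 0.0, 0.02, -0.03, 0.02], [-0.01, -0.00, -0.01, 0.02, -0.01], [-0.0, -0.00, -0.00, 0.0, -0.00], [0.01, 0.00, 0.01, -0.01, 0.01], [-0.02, -0.01, -0.03, 0.03, -0.03]]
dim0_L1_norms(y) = [0.29, 0.25, 0.31, 0.24, 0.26]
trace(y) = -0.05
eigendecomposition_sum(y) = [[0.02+0.02j, 0.03-0.02j, 0.02-0.01j, (-0-0.04j), -0.02-0.03j], [0.04j, (0.04+0j), 0.03+0.01j, (0.04-0.04j), 0.01-0.04j], [0.01+0.03j, (0.03-0.01j), (0.02-0j), 0.02-0.03j, -0.03j], [-0.03+0.01j, 0.04j, (-0+0.02j), (0.04+0.03j), 0.04+0.00j], [(-0.01-0j), (-0.01+0.01j), (-0.01+0.01j), (0.01+0.02j), 0.01+0.01j]] + [[(0.02-0.02j),(0.03+0.02j),(0.02+0.01j),(-0+0.04j),(-0.02+0.03j)],[0.00-0.04j,(0.04-0j),(0.03-0.01j),0.04+0.04j,(0.01+0.04j)],[0.01-0.03j,0.03+0.01j,(0.02+0j),0.02+0.03j,0.00+0.03j],[-0.03-0.01j,-0.04j,(-0-0.02j),0.04-0.03j,0.04-0.00j],[-0.01+0.00j,(-0.01-0.01j),-0.01-0.01j,(0.01-0.02j),(0.01-0.01j)]] + [[(-0.04+0.02j), (0.01-0.03j), (0.02+0.03j), (-0.03+0.02j), (0.02+0.02j)], [(0.03+0j), (-0.02+0.01j), (-0-0.02j), 0.02+0.00j, -0.00-0.01j], [(-0.02-0.04j), (0.04+0.01j), (-0.03+0.03j), (-0.02-0.03j), (-0.02+0.02j)], [0.03j, -0.02-0.02j, (0.03-0.01j), 0.02j, (0.02-0.01j)], [-0.04-0.02j, 0.04-0.01j, (-0.01+0.04j), -0.03-0.01j, -0.00+0.02j]] + [[(-0.04-0.02j), 0.01+0.03j, 0.02-0.03j, -0.03-0.02j, 0.02-0.02j],[(0.03-0j), -0.02-0.01j, -0.00+0.02j, (0.02-0j), (-0+0.01j)],[-0.02+0.04j, (0.04-0.01j), -0.03-0.03j, -0.02+0.03j, -0.02-0.02j],[0.00-0.03j, -0.02+0.02j, 0.03+0.01j, -0.02j, 0.02+0.01j],[(-0.04+0.02j), (0.04+0.01j), -0.01-0.04j, -0.03+0.01j, (-0-0.02j)]] + [[0.00-0.00j, -0.04+0.00j, 0.04-0.00j, 0.03-0.00j, (-0.05+0j)], [-0j, -0.02+0.00j, (0.02-0j), 0.02-0.00j, -0.03+0.00j], [-0.00+0.00j, (0.03-0j), (-0.03+0j), -0.02+0.00j, 0.03-0.00j], [(-0+0j), (0.03-0j), (-0.03+0j), (-0.02+0j), (0.04-0j)], [0.00-0.00j, (-0.07+0j), 0.07-0.00j, (0.05-0j), (-0.08+0j)]]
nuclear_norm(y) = 0.77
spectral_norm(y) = 0.19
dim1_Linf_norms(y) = [0.13, 0.13, 0.17, 0.14, 0.11]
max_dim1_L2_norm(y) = 0.18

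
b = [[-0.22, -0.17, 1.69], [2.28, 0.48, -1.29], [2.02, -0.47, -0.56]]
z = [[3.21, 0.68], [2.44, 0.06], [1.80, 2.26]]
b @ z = [[1.92, 3.66],[6.17, -1.34],[4.33, 0.08]]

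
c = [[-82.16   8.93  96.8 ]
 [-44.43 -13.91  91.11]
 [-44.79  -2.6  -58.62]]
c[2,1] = -2.6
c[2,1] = -2.6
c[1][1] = -13.91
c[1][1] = -13.91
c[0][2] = 96.8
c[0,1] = 8.93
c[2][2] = -58.62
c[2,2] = -58.62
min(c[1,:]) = -44.43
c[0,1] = 8.93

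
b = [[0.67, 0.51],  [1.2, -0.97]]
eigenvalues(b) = [0.98, -1.28]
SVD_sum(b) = [[0.23, -0.15], [1.28, -0.85]] + [[0.44, 0.66], [-0.08, -0.12]]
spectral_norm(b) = 1.56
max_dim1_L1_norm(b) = 2.17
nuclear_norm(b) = 2.37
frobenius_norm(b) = 1.76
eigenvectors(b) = [[0.85, -0.25],[0.52, 0.97]]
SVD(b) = [[-0.18, -0.98], [-0.98, 0.18]] @ diag([1.5608604852864858, 0.8084643130474191]) @ [[-0.83, 0.55], [-0.55, -0.83]]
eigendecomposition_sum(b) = [[0.85, 0.22], [0.52, 0.14]] + [[-0.18,0.29],[0.68,-1.11]]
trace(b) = -0.30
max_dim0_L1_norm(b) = 1.87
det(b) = -1.26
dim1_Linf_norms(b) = [0.67, 1.2]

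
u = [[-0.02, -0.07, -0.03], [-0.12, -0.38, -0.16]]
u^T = [[-0.02, -0.12], [-0.07, -0.38], [-0.03, -0.16]]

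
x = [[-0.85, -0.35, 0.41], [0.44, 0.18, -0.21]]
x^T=[[-0.85,  0.44], [-0.35,  0.18], [0.41,  -0.21]]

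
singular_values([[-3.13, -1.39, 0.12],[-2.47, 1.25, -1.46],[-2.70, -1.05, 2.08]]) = [4.96, 2.92, 1.05]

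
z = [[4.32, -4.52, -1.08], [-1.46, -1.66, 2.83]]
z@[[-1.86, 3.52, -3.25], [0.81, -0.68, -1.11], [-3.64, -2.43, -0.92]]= [[-7.77, 20.9, -8.03], [-8.93, -10.89, 3.98]]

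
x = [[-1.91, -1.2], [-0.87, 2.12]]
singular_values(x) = [2.46, 2.07]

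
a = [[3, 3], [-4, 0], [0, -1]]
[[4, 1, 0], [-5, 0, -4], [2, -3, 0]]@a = [[8, 12], [-15, -11], [18, 6]]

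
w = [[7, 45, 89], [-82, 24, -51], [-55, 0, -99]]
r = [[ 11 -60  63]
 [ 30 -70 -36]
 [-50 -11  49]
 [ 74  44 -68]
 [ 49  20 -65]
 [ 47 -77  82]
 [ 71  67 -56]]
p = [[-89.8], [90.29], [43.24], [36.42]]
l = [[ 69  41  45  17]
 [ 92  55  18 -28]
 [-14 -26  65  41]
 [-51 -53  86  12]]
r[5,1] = -77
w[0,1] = 45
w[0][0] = 7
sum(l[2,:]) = 66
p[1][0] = 90.29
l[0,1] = 41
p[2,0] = 43.24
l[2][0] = -14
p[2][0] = 43.24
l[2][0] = -14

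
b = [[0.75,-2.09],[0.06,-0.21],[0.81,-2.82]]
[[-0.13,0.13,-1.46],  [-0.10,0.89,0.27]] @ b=[[-1.27, 4.36],  [0.2, -0.74]]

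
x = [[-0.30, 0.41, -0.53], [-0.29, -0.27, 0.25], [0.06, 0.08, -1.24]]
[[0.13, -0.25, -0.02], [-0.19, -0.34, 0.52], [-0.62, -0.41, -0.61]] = x @ [[0.10, 0.95, -1.12], [1.15, 0.62, -0.33], [0.58, 0.42, 0.42]]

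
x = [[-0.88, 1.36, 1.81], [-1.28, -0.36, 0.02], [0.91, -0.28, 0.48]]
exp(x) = [[0.63, 0.60, 1.72],[-0.75, 0.25, -0.94],[1.01, 0.19, 2.63]]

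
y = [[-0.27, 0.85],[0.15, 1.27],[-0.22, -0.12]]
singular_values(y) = [1.53, 0.38]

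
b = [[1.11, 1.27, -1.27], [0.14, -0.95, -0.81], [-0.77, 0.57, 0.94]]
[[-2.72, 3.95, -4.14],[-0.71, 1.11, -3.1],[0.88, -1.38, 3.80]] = b @ [[0.58, -0.78, -0.77], [-0.77, 1.05, 0.51], [1.88, -2.74, 3.1]]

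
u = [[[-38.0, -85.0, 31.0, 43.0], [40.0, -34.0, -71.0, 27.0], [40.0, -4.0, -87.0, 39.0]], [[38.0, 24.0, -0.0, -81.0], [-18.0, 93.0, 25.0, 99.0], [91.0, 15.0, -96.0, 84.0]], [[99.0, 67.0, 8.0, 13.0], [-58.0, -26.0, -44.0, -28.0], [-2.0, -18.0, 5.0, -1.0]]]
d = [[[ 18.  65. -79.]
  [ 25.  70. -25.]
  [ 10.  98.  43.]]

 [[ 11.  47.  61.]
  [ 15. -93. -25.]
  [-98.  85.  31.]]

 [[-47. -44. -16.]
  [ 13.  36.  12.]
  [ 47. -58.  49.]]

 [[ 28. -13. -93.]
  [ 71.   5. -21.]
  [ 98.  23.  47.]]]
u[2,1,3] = -28.0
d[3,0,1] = -13.0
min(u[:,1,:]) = -71.0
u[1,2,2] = -96.0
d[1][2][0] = -98.0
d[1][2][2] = 31.0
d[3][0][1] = -13.0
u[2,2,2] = 5.0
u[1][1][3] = 99.0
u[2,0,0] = 99.0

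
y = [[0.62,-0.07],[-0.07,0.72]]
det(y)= 0.442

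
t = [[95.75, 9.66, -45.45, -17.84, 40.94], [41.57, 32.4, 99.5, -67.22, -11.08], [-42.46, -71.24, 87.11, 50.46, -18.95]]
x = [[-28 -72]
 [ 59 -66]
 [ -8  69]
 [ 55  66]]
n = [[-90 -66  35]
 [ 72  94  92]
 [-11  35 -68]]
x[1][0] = 59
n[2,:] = [-11, 35, -68]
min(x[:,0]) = -28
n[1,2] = 92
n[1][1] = 94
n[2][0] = -11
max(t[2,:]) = 87.11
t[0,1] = 9.66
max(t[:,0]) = 95.75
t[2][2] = 87.11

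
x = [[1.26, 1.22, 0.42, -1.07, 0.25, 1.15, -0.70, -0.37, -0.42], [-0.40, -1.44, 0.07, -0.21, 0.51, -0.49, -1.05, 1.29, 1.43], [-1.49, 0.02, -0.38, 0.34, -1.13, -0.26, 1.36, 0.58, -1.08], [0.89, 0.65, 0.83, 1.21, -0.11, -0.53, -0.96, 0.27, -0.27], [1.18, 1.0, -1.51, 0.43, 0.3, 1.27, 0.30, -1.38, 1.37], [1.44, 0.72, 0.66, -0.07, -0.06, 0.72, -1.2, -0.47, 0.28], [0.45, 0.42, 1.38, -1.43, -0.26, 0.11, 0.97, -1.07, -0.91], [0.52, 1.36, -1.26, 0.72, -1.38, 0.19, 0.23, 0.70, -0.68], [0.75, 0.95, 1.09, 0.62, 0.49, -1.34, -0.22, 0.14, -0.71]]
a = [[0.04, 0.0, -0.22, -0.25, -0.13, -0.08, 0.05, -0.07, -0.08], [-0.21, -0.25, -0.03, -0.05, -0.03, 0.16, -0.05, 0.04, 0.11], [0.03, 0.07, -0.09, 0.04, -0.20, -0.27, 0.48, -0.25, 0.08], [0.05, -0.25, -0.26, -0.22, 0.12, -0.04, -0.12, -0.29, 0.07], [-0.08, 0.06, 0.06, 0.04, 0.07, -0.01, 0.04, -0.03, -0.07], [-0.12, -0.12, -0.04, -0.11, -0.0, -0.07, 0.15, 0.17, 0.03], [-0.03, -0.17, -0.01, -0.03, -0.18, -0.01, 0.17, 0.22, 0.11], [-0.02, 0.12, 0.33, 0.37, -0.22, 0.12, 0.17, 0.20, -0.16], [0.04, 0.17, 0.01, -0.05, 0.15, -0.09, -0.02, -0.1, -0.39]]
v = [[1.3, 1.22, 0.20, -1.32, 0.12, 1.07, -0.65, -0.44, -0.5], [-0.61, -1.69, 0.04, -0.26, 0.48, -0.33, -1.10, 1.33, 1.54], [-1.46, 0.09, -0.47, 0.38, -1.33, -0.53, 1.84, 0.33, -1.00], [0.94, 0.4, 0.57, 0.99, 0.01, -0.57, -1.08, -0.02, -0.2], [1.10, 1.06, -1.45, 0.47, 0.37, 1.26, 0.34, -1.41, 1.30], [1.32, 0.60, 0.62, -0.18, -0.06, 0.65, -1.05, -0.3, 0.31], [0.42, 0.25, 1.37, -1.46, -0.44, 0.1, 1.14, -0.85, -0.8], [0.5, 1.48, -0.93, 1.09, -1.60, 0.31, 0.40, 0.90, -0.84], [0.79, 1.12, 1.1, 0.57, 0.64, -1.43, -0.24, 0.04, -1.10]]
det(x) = -8.51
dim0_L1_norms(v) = [8.44, 7.91, 6.75, 6.72, 5.05, 6.25, 7.84, 5.62, 7.59]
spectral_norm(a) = 0.87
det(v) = 12.60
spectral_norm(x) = 4.49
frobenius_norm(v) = 8.15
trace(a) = -0.54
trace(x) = 2.63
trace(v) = 2.09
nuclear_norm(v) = 19.63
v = a + x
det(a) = 0.00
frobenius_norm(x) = 7.87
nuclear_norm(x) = 18.98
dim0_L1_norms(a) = [0.62, 1.21, 1.05, 1.16, 1.1, 0.85, 1.25, 1.37, 1.1]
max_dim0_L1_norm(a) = 1.37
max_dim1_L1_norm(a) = 1.71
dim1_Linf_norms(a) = [0.25, 0.25, 0.48, 0.29, 0.08, 0.17, 0.22, 0.37, 0.39]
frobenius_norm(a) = 1.40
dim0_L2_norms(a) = [0.27, 0.47, 0.49, 0.52, 0.42, 0.37, 0.58, 0.53, 0.47]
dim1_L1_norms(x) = [6.86, 6.89, 6.64, 5.72, 8.74, 5.62, 7.0, 7.04, 6.31]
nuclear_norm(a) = 3.23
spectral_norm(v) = 4.47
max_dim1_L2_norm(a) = 0.65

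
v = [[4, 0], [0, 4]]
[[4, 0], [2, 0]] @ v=[[16, 0], [8, 0]]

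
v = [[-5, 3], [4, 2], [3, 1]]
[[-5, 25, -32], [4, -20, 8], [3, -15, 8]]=v @ [[1, -5, 4], [0, 0, -4]]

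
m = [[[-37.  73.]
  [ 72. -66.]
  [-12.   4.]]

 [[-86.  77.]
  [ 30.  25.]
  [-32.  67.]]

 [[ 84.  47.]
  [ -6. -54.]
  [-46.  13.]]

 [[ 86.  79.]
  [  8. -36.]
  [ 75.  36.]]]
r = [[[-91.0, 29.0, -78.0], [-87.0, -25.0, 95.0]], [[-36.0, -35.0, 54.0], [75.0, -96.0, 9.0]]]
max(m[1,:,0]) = 30.0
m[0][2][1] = 4.0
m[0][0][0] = -37.0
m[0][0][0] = -37.0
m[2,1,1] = -54.0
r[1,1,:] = [75.0, -96.0, 9.0]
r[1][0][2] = 54.0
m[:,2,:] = [[-12.0, 4.0], [-32.0, 67.0], [-46.0, 13.0], [75.0, 36.0]]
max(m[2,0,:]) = 84.0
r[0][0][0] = -91.0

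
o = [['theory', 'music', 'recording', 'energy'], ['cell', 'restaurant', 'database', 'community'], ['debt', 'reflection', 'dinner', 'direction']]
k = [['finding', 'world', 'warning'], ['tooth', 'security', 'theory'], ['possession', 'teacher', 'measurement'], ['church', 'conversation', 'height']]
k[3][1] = 'conversation'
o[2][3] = 'direction'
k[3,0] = 'church'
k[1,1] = 'security'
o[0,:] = ['theory', 'music', 'recording', 'energy']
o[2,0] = 'debt'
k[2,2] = 'measurement'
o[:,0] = ['theory', 'cell', 'debt']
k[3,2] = 'height'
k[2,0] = 'possession'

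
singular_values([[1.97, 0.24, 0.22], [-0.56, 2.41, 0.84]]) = [2.62, 1.99]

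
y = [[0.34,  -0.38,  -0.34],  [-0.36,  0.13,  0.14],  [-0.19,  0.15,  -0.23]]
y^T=[[0.34, -0.36, -0.19], [-0.38, 0.13, 0.15], [-0.34, 0.14, -0.23]]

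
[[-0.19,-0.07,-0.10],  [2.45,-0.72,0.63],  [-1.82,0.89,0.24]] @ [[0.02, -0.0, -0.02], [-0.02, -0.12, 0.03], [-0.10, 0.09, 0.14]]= [[0.01,-0.0,-0.01],[0.00,0.14,0.02],[-0.08,-0.09,0.1]]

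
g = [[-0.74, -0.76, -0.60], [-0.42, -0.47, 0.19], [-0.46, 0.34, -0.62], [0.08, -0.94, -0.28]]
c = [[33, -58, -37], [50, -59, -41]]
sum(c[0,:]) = -62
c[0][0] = 33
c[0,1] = -58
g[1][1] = -0.469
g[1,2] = 0.194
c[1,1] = -59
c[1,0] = 50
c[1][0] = 50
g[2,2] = -0.622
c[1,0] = 50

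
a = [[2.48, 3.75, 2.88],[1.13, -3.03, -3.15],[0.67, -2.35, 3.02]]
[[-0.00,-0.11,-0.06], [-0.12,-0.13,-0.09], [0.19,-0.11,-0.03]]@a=[[-0.16, 0.47, 0.17], [-0.5, 0.16, -0.21], [0.33, 1.12, 0.80]]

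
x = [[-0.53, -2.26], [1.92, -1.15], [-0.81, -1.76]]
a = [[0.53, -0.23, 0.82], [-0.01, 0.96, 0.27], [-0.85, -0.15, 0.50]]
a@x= [[-1.39, -2.38],  [1.63, -1.56],  [-0.24, 1.21]]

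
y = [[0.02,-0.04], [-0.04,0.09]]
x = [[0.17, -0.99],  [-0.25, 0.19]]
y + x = [[0.19, -1.03],[-0.29, 0.28]]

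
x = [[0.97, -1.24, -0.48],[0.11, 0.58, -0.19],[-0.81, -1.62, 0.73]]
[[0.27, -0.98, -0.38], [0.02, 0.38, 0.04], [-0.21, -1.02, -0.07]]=x @ [[0.36, 0.01, 0.13], [0.01, 0.72, 0.21], [0.13, 0.21, 0.51]]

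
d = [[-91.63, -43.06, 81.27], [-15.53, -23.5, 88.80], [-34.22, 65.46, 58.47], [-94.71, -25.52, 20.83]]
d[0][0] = -91.63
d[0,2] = 81.27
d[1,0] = -15.53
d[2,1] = 65.46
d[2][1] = 65.46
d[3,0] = -94.71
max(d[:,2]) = 88.8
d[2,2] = 58.47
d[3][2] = 20.83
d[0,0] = -91.63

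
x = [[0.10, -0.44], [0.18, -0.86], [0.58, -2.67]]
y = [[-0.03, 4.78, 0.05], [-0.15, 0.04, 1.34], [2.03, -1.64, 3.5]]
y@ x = [[0.89,-4.23],[0.77,-3.55],[1.94,-8.83]]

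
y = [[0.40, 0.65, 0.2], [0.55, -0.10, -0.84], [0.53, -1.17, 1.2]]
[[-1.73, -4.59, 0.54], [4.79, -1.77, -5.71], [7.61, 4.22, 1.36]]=y @ [[5.44, -3.63, -3.51],[-5.56, -4.92, 1.66],[-1.48, 0.32, 4.30]]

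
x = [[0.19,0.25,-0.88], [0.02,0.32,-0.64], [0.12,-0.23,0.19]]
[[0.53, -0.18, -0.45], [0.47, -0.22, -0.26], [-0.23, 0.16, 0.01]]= x @ [[-0.22,0.59,-0.52], [0.44,-0.17,0.02], [-0.52,0.28,0.40]]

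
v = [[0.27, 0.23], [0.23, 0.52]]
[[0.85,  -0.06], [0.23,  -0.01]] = v @ [[4.41, -0.29], [-1.5, 0.10]]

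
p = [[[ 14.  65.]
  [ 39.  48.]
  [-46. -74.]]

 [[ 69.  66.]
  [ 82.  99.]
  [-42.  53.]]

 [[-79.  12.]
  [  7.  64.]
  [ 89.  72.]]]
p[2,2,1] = 72.0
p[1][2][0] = -42.0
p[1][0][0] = 69.0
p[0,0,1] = 65.0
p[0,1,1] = 48.0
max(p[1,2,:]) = 53.0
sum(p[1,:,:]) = 327.0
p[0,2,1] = -74.0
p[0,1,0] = 39.0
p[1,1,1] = 99.0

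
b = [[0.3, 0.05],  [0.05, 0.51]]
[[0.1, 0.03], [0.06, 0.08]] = b@ [[0.31, 0.09], [0.09, 0.15]]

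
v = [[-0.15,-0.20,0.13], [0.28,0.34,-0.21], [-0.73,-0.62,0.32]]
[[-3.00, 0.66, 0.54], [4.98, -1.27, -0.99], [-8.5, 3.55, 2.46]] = v @ [[1.42, -5.08, -2.68], [4.62, -0.65, -1.37], [-14.36, -1.76, -1.07]]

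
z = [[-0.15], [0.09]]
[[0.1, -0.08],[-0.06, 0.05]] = z @[[-0.70, 0.53]]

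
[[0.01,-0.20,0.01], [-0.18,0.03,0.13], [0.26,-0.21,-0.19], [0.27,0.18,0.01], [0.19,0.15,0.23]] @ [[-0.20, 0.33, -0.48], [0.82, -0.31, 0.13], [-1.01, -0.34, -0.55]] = [[-0.18, 0.06, -0.04], [-0.07, -0.11, 0.02], [-0.03, 0.22, -0.05], [0.08, 0.03, -0.11], [-0.15, -0.06, -0.20]]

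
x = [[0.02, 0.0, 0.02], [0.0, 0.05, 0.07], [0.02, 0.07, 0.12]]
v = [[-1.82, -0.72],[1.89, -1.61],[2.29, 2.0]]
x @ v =[[0.01,0.03], [0.25,0.06], [0.37,0.11]]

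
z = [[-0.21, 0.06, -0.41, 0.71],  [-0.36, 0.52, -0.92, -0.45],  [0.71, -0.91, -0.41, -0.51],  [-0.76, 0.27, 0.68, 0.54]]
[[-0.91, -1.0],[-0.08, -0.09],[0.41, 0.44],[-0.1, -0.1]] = z@[[-0.24, -0.27], [-0.29, -0.32], [0.52, 0.57], [-1.03, -1.13]]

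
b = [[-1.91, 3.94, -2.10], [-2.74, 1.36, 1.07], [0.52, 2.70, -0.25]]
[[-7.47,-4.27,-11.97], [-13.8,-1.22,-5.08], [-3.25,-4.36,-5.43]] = b @[[2.90, -0.50, 1.06], [-2.03, -1.56, -2.15], [-2.89, -0.44, 0.7]]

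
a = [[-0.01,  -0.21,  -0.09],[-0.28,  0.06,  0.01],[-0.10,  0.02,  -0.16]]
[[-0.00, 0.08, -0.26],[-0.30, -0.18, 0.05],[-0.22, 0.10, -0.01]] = a @[[1.02, 0.6, 0.07], [-0.34, -0.01, 1.17], [0.71, -0.98, 0.19]]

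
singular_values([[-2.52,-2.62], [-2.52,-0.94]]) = [4.42, 0.96]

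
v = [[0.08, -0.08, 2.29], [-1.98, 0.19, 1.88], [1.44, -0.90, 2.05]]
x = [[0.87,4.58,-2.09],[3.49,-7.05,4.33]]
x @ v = [[-12.01,2.68,6.32], [20.47,-5.52,3.61]]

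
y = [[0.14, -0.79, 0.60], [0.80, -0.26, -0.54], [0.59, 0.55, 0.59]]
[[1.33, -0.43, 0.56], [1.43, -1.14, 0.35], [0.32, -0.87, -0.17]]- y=[[1.19, 0.36, -0.04],  [0.63, -0.88, 0.89],  [-0.27, -1.42, -0.76]]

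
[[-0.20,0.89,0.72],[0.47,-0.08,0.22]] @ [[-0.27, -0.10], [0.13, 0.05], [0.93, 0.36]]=[[0.84, 0.32], [0.07, 0.03]]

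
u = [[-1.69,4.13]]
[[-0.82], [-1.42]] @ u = [[1.39, -3.39],[2.40, -5.86]]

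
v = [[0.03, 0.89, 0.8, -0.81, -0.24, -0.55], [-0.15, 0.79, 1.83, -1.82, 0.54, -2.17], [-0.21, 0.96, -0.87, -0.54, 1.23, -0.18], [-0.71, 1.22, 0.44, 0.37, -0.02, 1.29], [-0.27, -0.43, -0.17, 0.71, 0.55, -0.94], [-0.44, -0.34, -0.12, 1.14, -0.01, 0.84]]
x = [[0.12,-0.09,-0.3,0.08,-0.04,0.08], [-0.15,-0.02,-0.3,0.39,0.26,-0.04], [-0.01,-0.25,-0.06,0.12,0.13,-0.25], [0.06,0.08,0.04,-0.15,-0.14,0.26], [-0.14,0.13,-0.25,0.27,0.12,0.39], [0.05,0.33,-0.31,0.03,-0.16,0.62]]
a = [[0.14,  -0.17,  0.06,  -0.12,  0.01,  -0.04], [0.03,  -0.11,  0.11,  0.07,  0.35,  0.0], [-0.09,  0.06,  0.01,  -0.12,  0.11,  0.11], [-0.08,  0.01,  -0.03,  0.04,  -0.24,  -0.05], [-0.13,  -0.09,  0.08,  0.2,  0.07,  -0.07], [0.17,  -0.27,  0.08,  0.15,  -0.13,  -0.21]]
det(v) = -0.01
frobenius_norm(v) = 5.16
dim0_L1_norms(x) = [0.53, 0.9, 1.26, 1.04, 0.85, 1.64]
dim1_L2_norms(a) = [0.26, 0.39, 0.22, 0.26, 0.28, 0.44]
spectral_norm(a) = 0.52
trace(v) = 1.71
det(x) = 0.00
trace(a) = -0.06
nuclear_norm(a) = 1.44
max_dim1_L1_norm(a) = 1.01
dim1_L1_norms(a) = [0.54, 0.67, 0.5, 0.45, 0.64, 1.01]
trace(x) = 0.63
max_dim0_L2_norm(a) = 0.46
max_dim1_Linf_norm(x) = 0.62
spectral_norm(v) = 4.03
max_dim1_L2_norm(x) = 0.79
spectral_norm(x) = 1.00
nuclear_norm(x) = 2.22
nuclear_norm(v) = 9.86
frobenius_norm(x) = 1.30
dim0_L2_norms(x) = [0.25, 0.45, 0.59, 0.52, 0.38, 0.82]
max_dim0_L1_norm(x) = 1.64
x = a @ v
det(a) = 0.00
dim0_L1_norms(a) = [0.64, 0.71, 0.37, 0.7, 0.91, 0.48]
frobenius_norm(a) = 0.78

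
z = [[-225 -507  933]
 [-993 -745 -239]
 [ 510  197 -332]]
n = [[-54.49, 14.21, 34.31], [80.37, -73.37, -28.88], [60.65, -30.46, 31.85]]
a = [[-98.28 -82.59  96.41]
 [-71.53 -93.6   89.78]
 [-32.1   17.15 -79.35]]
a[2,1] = 17.15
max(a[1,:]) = 89.78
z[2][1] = 197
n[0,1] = 14.21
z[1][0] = -993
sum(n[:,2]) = 37.28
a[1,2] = 89.78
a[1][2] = 89.78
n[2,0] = 60.65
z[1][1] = -745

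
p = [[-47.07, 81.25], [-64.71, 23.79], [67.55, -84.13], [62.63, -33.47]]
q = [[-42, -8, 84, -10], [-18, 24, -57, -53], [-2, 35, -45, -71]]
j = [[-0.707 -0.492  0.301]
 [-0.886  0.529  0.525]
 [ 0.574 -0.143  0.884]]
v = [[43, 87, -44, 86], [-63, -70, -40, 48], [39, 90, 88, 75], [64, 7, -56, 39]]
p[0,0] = -47.07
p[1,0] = -64.71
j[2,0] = 0.574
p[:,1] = [81.25, 23.79, -84.13, -33.47]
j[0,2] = 0.301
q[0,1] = -8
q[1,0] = -18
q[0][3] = -10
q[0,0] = -42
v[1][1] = -70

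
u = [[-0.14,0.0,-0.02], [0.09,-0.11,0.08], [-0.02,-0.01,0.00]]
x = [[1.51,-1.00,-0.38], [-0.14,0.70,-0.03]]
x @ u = [[-0.29, 0.11, -0.11], [0.08, -0.08, 0.06]]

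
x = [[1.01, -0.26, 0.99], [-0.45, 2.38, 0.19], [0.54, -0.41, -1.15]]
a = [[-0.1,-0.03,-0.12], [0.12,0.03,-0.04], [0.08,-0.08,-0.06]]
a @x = [[-0.15,0.0,0.03], [0.09,0.06,0.17], [0.08,-0.19,0.13]]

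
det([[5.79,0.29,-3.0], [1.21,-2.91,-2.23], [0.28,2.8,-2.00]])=57.763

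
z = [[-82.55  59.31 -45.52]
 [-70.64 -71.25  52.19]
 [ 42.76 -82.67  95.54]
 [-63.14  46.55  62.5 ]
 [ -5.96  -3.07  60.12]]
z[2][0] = 42.76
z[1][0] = -70.64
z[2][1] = -82.67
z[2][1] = -82.67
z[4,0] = -5.96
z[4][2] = 60.12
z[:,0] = [-82.55, -70.64, 42.76, -63.14, -5.96]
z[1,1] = -71.25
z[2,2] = 95.54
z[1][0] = -70.64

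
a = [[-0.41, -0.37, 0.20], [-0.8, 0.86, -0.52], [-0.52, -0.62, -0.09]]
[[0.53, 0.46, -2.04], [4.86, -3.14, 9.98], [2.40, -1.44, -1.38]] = a @ [[-3.32,1.01,-2.81],[-0.38,0.66,5.44],[-4.86,5.57,-5.88]]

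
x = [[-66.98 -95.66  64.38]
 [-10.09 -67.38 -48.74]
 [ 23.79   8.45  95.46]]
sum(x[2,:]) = 127.69999999999999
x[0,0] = -66.98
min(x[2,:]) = 8.45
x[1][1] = -67.38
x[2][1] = 8.45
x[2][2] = 95.46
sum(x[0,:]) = -98.25999999999999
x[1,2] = -48.74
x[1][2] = -48.74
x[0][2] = 64.38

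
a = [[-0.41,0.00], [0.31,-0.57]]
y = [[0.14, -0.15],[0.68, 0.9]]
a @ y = [[-0.06,0.06], [-0.34,-0.56]]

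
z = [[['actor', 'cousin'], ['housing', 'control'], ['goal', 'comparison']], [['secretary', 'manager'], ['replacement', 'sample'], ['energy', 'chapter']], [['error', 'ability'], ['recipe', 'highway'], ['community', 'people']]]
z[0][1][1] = 'control'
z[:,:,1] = [['cousin', 'control', 'comparison'], ['manager', 'sample', 'chapter'], ['ability', 'highway', 'people']]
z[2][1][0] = 'recipe'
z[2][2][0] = 'community'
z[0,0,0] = 'actor'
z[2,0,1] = 'ability'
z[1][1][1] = 'sample'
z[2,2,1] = 'people'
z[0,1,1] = 'control'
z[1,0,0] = 'secretary'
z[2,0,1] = 'ability'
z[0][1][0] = 'housing'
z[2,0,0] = 'error'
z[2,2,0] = 'community'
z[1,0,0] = 'secretary'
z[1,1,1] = 'sample'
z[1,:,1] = ['manager', 'sample', 'chapter']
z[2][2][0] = 'community'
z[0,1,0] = 'housing'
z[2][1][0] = 'recipe'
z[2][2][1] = 'people'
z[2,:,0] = ['error', 'recipe', 'community']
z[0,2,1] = 'comparison'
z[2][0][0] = 'error'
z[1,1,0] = 'replacement'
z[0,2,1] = 'comparison'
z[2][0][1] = 'ability'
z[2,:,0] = ['error', 'recipe', 'community']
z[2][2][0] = 'community'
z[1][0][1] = 'manager'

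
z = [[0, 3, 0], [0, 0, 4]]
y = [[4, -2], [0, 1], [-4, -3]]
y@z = [[0, 12, -8], [0, 0, 4], [0, -12, -12]]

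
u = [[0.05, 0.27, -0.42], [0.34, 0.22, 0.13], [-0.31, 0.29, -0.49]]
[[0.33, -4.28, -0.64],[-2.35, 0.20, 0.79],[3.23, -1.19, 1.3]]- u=[[0.28, -4.55, -0.22],[-2.69, -0.02, 0.66],[3.54, -1.48, 1.79]]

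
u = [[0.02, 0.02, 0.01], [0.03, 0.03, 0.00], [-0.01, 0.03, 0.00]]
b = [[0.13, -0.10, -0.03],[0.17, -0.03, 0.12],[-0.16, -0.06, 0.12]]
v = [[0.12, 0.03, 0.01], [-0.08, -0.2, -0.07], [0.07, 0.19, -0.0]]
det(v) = 0.00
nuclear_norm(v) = 0.46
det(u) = 0.00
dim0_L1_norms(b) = [0.46, 0.19, 0.27]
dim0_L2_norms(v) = [0.16, 0.28, 0.07]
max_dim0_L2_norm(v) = 0.28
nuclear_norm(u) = 0.09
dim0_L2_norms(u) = [0.04, 0.05, 0.01]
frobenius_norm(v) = 0.33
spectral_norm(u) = 0.05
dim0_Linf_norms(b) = [0.17, 0.1, 0.12]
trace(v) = -0.08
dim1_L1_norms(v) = [0.16, 0.35, 0.26]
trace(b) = 0.22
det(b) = 0.00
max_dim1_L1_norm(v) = 0.35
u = b @ v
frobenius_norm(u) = 0.06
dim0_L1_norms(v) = [0.27, 0.42, 0.08]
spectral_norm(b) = 0.27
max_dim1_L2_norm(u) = 0.04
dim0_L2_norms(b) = [0.27, 0.12, 0.17]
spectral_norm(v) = 0.31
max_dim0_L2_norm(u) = 0.05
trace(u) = 0.05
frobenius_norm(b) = 0.34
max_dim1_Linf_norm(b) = 0.17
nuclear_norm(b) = 0.55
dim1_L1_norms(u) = [0.05, 0.06, 0.04]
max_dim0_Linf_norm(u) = 0.03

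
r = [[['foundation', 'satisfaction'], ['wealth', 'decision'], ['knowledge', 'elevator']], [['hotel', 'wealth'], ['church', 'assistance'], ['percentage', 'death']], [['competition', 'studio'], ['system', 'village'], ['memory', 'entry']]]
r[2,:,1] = ['studio', 'village', 'entry']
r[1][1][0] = 'church'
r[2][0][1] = 'studio'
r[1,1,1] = 'assistance'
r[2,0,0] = 'competition'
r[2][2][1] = 'entry'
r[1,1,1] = 'assistance'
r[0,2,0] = 'knowledge'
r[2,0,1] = 'studio'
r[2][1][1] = 'village'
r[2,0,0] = 'competition'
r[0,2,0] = 'knowledge'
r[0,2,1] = 'elevator'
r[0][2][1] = 'elevator'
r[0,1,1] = 'decision'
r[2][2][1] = 'entry'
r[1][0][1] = 'wealth'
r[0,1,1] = 'decision'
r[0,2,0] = 'knowledge'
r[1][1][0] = 'church'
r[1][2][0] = 'percentage'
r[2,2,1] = 'entry'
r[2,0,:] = ['competition', 'studio']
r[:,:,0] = [['foundation', 'wealth', 'knowledge'], ['hotel', 'church', 'percentage'], ['competition', 'system', 'memory']]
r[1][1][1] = 'assistance'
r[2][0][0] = 'competition'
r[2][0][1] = 'studio'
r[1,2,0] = 'percentage'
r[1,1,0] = 'church'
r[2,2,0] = 'memory'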